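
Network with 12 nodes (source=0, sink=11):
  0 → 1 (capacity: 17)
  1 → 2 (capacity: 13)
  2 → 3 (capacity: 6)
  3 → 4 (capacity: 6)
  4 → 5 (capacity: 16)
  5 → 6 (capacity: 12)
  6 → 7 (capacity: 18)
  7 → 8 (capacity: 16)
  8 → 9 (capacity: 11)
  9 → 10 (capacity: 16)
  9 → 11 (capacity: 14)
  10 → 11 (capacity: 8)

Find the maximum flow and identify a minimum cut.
Max flow = 6, Min cut edges: (3,4)

Maximum flow: 6
Minimum cut: (3,4)
Partition: S = [0, 1, 2, 3], T = [4, 5, 6, 7, 8, 9, 10, 11]

Max-flow min-cut theorem verified: both equal 6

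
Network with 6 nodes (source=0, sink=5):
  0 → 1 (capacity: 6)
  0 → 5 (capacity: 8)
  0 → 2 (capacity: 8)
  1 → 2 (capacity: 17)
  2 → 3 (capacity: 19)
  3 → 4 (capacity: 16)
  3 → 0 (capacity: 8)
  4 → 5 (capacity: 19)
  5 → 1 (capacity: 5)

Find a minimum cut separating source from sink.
Min cut value = 22, edges: (0,1), (0,5), (0,2)

Min cut value: 22
Partition: S = [0], T = [1, 2, 3, 4, 5]
Cut edges: (0,1), (0,5), (0,2)

By max-flow min-cut theorem, max flow = min cut = 22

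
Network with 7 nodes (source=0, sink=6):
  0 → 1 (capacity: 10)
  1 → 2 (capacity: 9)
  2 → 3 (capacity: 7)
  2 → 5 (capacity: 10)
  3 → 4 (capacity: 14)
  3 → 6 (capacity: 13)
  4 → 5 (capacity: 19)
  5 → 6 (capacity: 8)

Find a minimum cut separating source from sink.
Min cut value = 9, edges: (1,2)

Min cut value: 9
Partition: S = [0, 1], T = [2, 3, 4, 5, 6]
Cut edges: (1,2)

By max-flow min-cut theorem, max flow = min cut = 9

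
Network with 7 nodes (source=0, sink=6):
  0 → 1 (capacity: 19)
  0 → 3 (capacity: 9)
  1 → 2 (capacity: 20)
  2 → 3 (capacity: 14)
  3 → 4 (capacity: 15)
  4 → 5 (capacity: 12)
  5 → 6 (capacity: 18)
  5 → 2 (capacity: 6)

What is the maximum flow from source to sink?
Maximum flow = 12

Max flow: 12

Flow assignment:
  0 → 1: 12/19
  1 → 2: 12/20
  2 → 3: 12/14
  3 → 4: 12/15
  4 → 5: 12/12
  5 → 6: 12/18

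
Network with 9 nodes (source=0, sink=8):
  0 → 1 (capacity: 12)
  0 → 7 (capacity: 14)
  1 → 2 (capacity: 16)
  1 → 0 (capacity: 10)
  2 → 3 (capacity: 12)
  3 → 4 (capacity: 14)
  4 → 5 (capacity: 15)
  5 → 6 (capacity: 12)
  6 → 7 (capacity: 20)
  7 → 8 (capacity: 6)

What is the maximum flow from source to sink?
Maximum flow = 6

Max flow: 6

Flow assignment:
  0 → 1: 6/12
  1 → 2: 6/16
  2 → 3: 6/12
  3 → 4: 6/14
  4 → 5: 6/15
  5 → 6: 6/12
  6 → 7: 6/20
  7 → 8: 6/6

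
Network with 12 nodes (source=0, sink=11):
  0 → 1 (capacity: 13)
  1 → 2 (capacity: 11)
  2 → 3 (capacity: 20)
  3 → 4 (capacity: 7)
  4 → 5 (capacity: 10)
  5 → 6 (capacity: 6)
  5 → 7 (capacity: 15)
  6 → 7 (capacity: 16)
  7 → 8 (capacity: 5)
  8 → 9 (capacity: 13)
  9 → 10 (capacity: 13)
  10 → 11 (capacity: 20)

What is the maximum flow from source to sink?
Maximum flow = 5

Max flow: 5

Flow assignment:
  0 → 1: 5/13
  1 → 2: 5/11
  2 → 3: 5/20
  3 → 4: 5/7
  4 → 5: 5/10
  5 → 7: 5/15
  7 → 8: 5/5
  8 → 9: 5/13
  9 → 10: 5/13
  10 → 11: 5/20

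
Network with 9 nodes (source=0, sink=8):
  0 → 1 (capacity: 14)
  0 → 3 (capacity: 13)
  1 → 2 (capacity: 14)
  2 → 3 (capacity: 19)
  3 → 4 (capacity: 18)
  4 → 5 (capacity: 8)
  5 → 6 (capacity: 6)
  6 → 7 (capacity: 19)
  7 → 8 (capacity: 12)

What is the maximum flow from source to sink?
Maximum flow = 6

Max flow: 6

Flow assignment:
  0 → 1: 6/14
  1 → 2: 6/14
  2 → 3: 6/19
  3 → 4: 6/18
  4 → 5: 6/8
  5 → 6: 6/6
  6 → 7: 6/19
  7 → 8: 6/12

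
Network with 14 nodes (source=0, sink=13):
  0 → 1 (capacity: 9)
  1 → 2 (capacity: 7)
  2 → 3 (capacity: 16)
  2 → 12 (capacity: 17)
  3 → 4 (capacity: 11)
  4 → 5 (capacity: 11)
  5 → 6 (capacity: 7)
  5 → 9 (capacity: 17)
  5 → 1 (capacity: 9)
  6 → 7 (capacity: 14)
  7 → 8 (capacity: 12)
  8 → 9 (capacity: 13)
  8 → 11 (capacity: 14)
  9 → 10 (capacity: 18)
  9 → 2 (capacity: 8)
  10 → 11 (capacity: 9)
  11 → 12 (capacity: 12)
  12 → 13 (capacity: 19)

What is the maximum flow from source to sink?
Maximum flow = 7

Max flow: 7

Flow assignment:
  0 → 1: 7/9
  1 → 2: 7/7
  2 → 12: 7/17
  12 → 13: 7/19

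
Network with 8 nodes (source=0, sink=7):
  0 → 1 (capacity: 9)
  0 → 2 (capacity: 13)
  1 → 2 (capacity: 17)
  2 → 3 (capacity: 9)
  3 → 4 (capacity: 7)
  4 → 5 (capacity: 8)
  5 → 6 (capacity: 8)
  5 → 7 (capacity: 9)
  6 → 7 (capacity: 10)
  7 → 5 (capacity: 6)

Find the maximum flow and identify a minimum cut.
Max flow = 7, Min cut edges: (3,4)

Maximum flow: 7
Minimum cut: (3,4)
Partition: S = [0, 1, 2, 3], T = [4, 5, 6, 7]

Max-flow min-cut theorem verified: both equal 7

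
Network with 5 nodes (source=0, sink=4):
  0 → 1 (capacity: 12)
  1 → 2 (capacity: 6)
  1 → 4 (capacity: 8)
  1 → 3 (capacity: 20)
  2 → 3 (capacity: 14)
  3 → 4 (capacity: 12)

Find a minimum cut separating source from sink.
Min cut value = 12, edges: (0,1)

Min cut value: 12
Partition: S = [0], T = [1, 2, 3, 4]
Cut edges: (0,1)

By max-flow min-cut theorem, max flow = min cut = 12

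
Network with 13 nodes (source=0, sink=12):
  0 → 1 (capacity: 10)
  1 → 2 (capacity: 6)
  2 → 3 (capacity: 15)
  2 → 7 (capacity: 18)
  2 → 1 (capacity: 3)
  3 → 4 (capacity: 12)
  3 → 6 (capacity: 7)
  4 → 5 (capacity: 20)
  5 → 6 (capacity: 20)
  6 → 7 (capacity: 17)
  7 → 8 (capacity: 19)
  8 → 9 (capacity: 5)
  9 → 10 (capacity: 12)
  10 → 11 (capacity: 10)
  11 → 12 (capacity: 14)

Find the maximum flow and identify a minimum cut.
Max flow = 5, Min cut edges: (8,9)

Maximum flow: 5
Minimum cut: (8,9)
Partition: S = [0, 1, 2, 3, 4, 5, 6, 7, 8], T = [9, 10, 11, 12]

Max-flow min-cut theorem verified: both equal 5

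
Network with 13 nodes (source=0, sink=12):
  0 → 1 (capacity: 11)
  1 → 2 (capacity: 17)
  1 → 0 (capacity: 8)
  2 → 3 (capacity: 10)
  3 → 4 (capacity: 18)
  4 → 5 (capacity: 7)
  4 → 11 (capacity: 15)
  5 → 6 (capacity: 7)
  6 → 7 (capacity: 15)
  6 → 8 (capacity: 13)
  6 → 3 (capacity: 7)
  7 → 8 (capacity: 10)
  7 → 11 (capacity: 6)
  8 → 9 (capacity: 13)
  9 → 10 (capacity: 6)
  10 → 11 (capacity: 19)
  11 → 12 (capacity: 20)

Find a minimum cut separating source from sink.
Min cut value = 10, edges: (2,3)

Min cut value: 10
Partition: S = [0, 1, 2], T = [3, 4, 5, 6, 7, 8, 9, 10, 11, 12]
Cut edges: (2,3)

By max-flow min-cut theorem, max flow = min cut = 10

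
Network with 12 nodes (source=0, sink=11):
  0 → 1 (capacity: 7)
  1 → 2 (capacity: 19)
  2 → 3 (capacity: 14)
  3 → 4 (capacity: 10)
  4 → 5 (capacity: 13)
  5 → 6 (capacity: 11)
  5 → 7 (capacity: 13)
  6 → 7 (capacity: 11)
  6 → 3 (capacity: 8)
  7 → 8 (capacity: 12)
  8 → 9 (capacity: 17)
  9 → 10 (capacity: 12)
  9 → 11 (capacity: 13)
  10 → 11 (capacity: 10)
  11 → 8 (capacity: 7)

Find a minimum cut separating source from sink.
Min cut value = 7, edges: (0,1)

Min cut value: 7
Partition: S = [0], T = [1, 2, 3, 4, 5, 6, 7, 8, 9, 10, 11]
Cut edges: (0,1)

By max-flow min-cut theorem, max flow = min cut = 7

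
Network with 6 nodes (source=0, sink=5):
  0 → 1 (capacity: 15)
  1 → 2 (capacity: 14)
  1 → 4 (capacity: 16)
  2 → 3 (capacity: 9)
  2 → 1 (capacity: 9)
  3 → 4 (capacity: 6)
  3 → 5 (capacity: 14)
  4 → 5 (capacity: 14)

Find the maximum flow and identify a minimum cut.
Max flow = 15, Min cut edges: (0,1)

Maximum flow: 15
Minimum cut: (0,1)
Partition: S = [0], T = [1, 2, 3, 4, 5]

Max-flow min-cut theorem verified: both equal 15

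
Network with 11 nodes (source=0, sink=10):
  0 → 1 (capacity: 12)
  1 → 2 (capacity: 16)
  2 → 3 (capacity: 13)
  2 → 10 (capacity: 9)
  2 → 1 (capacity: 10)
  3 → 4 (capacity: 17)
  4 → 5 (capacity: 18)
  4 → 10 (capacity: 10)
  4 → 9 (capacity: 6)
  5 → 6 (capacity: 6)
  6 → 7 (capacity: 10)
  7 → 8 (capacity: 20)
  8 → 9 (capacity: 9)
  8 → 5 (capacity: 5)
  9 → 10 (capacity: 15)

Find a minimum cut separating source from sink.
Min cut value = 12, edges: (0,1)

Min cut value: 12
Partition: S = [0], T = [1, 2, 3, 4, 5, 6, 7, 8, 9, 10]
Cut edges: (0,1)

By max-flow min-cut theorem, max flow = min cut = 12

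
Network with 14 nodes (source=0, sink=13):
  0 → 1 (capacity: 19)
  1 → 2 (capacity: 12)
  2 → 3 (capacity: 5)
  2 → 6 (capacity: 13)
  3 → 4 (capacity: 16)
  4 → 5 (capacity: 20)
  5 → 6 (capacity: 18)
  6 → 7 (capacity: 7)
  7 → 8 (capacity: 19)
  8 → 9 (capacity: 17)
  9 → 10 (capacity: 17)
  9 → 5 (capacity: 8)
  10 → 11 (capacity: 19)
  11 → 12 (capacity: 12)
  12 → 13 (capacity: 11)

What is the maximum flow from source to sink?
Maximum flow = 7

Max flow: 7

Flow assignment:
  0 → 1: 7/19
  1 → 2: 7/12
  2 → 6: 7/13
  6 → 7: 7/7
  7 → 8: 7/19
  8 → 9: 7/17
  9 → 10: 7/17
  10 → 11: 7/19
  11 → 12: 7/12
  12 → 13: 7/11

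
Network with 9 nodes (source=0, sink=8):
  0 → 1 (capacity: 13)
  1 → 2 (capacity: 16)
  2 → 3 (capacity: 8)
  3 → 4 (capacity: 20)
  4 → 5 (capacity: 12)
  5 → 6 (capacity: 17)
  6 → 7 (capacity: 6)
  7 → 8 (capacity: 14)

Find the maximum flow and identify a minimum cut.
Max flow = 6, Min cut edges: (6,7)

Maximum flow: 6
Minimum cut: (6,7)
Partition: S = [0, 1, 2, 3, 4, 5, 6], T = [7, 8]

Max-flow min-cut theorem verified: both equal 6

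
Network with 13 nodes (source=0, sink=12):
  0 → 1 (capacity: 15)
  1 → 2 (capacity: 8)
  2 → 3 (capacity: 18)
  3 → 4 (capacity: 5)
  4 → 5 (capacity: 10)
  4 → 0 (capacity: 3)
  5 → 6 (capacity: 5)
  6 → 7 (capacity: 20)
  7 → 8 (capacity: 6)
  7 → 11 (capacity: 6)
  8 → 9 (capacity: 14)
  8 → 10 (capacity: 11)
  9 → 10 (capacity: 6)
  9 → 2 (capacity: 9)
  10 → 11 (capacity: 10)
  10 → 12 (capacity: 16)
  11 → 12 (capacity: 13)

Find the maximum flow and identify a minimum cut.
Max flow = 5, Min cut edges: (5,6)

Maximum flow: 5
Minimum cut: (5,6)
Partition: S = [0, 1, 2, 3, 4, 5], T = [6, 7, 8, 9, 10, 11, 12]

Max-flow min-cut theorem verified: both equal 5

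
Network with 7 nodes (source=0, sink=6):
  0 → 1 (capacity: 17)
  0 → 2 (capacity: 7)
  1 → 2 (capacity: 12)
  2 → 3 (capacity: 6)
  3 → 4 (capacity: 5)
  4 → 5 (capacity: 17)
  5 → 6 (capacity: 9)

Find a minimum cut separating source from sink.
Min cut value = 5, edges: (3,4)

Min cut value: 5
Partition: S = [0, 1, 2, 3], T = [4, 5, 6]
Cut edges: (3,4)

By max-flow min-cut theorem, max flow = min cut = 5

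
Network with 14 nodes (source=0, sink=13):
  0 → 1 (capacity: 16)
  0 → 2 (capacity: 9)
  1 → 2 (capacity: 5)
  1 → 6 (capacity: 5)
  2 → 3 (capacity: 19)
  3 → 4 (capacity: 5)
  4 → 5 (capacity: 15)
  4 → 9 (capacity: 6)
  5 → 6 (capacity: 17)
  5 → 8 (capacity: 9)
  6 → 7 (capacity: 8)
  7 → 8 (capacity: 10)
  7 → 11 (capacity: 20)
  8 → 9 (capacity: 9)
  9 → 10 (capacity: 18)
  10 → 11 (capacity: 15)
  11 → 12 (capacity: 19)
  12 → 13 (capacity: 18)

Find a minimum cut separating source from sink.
Min cut value = 10, edges: (1,6), (3,4)

Min cut value: 10
Partition: S = [0, 1, 2, 3], T = [4, 5, 6, 7, 8, 9, 10, 11, 12, 13]
Cut edges: (1,6), (3,4)

By max-flow min-cut theorem, max flow = min cut = 10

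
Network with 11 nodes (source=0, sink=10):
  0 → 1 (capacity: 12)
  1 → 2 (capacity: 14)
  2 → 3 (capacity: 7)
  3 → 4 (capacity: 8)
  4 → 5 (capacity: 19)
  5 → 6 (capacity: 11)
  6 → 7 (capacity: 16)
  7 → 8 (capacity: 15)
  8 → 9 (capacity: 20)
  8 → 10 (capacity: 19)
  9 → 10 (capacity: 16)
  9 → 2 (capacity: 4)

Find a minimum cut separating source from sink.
Min cut value = 7, edges: (2,3)

Min cut value: 7
Partition: S = [0, 1, 2], T = [3, 4, 5, 6, 7, 8, 9, 10]
Cut edges: (2,3)

By max-flow min-cut theorem, max flow = min cut = 7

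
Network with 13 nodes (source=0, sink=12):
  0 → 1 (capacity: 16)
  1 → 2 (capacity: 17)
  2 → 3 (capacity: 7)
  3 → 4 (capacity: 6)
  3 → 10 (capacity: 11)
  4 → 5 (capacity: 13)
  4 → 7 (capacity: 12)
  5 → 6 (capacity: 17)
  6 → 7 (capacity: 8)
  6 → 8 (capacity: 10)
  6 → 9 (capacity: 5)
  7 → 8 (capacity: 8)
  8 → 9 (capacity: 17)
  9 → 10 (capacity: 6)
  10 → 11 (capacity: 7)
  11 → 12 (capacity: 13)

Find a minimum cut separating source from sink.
Min cut value = 7, edges: (10,11)

Min cut value: 7
Partition: S = [0, 1, 2, 3, 4, 5, 6, 7, 8, 9, 10], T = [11, 12]
Cut edges: (10,11)

By max-flow min-cut theorem, max flow = min cut = 7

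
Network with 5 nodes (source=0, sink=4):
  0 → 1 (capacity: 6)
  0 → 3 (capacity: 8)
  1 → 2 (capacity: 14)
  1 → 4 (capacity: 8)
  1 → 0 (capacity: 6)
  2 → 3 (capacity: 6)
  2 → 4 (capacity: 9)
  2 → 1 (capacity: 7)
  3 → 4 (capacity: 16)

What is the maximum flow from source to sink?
Maximum flow = 14

Max flow: 14

Flow assignment:
  0 → 1: 6/6
  0 → 3: 8/8
  1 → 4: 6/8
  3 → 4: 8/16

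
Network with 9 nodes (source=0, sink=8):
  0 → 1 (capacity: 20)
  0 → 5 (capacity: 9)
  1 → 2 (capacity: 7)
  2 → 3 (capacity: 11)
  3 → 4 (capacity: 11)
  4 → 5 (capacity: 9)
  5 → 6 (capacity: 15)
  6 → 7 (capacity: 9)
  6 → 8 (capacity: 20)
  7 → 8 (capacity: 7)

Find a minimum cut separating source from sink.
Min cut value = 15, edges: (5,6)

Min cut value: 15
Partition: S = [0, 1, 2, 3, 4, 5], T = [6, 7, 8]
Cut edges: (5,6)

By max-flow min-cut theorem, max flow = min cut = 15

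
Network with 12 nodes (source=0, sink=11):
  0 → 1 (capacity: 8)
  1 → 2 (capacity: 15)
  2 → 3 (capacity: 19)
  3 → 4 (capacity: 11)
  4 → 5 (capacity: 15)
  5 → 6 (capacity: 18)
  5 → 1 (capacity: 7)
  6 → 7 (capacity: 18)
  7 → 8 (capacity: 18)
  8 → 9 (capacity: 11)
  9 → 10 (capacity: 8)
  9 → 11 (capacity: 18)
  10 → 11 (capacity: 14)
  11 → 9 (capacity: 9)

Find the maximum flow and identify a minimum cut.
Max flow = 8, Min cut edges: (0,1)

Maximum flow: 8
Minimum cut: (0,1)
Partition: S = [0], T = [1, 2, 3, 4, 5, 6, 7, 8, 9, 10, 11]

Max-flow min-cut theorem verified: both equal 8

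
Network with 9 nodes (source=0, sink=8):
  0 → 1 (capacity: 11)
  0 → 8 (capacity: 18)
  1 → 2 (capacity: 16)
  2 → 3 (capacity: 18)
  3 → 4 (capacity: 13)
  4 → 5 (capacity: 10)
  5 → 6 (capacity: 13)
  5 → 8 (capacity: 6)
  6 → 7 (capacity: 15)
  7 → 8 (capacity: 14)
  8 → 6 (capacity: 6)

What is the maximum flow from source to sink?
Maximum flow = 28

Max flow: 28

Flow assignment:
  0 → 1: 10/11
  0 → 8: 18/18
  1 → 2: 10/16
  2 → 3: 10/18
  3 → 4: 10/13
  4 → 5: 10/10
  5 → 6: 4/13
  5 → 8: 6/6
  6 → 7: 4/15
  7 → 8: 4/14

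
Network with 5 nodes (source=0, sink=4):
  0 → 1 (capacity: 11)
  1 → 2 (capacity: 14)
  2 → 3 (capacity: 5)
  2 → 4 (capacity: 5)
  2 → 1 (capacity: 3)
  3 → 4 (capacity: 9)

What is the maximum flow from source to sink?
Maximum flow = 10

Max flow: 10

Flow assignment:
  0 → 1: 10/11
  1 → 2: 10/14
  2 → 3: 5/5
  2 → 4: 5/5
  3 → 4: 5/9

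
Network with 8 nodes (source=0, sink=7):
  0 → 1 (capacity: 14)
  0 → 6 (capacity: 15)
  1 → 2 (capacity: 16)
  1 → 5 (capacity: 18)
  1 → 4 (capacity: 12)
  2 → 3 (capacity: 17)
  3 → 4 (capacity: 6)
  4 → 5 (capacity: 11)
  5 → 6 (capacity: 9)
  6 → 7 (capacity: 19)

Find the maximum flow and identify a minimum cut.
Max flow = 19, Min cut edges: (6,7)

Maximum flow: 19
Minimum cut: (6,7)
Partition: S = [0, 1, 2, 3, 4, 5, 6], T = [7]

Max-flow min-cut theorem verified: both equal 19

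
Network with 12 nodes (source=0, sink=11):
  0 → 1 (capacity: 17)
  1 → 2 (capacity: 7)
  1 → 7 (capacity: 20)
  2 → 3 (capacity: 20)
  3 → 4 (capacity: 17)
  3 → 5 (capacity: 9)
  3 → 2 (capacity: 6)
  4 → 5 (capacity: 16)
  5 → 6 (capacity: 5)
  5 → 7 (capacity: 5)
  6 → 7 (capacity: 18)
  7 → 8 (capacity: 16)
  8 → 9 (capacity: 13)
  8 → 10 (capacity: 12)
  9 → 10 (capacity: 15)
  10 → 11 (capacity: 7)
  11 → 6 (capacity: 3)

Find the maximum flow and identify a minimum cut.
Max flow = 7, Min cut edges: (10,11)

Maximum flow: 7
Minimum cut: (10,11)
Partition: S = [0, 1, 2, 3, 4, 5, 6, 7, 8, 9, 10], T = [11]

Max-flow min-cut theorem verified: both equal 7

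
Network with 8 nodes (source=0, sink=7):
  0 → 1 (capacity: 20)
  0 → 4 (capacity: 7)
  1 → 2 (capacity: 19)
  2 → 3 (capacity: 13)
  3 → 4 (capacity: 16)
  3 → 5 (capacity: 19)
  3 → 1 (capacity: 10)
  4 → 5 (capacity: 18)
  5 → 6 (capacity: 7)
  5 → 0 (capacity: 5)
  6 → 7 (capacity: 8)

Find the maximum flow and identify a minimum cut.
Max flow = 7, Min cut edges: (5,6)

Maximum flow: 7
Minimum cut: (5,6)
Partition: S = [0, 1, 2, 3, 4, 5], T = [6, 7]

Max-flow min-cut theorem verified: both equal 7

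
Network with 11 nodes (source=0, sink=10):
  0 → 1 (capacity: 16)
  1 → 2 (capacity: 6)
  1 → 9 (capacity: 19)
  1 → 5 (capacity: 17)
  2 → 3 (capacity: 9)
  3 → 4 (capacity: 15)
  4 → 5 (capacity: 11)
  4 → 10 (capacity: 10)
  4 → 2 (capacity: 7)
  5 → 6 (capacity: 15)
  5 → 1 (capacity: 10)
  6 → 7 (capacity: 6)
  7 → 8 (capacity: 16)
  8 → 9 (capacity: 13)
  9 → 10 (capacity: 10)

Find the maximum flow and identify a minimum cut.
Max flow = 16, Min cut edges: (1,2), (9,10)

Maximum flow: 16
Minimum cut: (1,2), (9,10)
Partition: S = [0, 1, 5, 6, 7, 8, 9], T = [2, 3, 4, 10]

Max-flow min-cut theorem verified: both equal 16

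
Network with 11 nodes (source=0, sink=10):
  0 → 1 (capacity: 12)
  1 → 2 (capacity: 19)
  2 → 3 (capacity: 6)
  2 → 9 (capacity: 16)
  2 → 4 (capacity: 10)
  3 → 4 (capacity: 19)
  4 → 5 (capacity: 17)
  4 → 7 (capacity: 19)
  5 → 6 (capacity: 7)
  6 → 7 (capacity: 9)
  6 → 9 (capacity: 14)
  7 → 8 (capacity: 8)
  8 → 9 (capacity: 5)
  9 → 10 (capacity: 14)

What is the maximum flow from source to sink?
Maximum flow = 12

Max flow: 12

Flow assignment:
  0 → 1: 12/12
  1 → 2: 12/19
  2 → 9: 12/16
  9 → 10: 12/14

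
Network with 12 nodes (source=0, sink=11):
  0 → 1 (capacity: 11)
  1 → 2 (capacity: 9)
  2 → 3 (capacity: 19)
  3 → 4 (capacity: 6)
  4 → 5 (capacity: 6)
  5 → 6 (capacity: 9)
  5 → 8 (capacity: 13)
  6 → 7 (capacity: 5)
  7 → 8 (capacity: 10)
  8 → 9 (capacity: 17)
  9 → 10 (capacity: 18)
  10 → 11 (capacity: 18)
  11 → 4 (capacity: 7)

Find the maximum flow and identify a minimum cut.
Max flow = 6, Min cut edges: (4,5)

Maximum flow: 6
Minimum cut: (4,5)
Partition: S = [0, 1, 2, 3, 4], T = [5, 6, 7, 8, 9, 10, 11]

Max-flow min-cut theorem verified: both equal 6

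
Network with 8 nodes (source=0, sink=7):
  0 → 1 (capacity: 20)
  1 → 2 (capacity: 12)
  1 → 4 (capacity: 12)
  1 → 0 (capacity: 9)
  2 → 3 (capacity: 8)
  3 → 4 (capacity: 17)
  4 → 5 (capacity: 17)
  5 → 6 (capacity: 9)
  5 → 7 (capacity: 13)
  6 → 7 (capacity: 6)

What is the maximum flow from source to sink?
Maximum flow = 17

Max flow: 17

Flow assignment:
  0 → 1: 17/20
  1 → 2: 8/12
  1 → 4: 9/12
  2 → 3: 8/8
  3 → 4: 8/17
  4 → 5: 17/17
  5 → 6: 4/9
  5 → 7: 13/13
  6 → 7: 4/6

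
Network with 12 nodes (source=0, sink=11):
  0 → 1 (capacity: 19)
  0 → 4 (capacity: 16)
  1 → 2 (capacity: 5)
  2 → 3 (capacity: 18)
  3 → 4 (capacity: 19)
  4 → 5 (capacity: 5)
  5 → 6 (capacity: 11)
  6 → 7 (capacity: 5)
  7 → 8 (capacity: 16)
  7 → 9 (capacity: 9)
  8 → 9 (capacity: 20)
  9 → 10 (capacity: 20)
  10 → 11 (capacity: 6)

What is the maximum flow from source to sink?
Maximum flow = 5

Max flow: 5

Flow assignment:
  0 → 1: 5/19
  1 → 2: 5/5
  2 → 3: 5/18
  3 → 4: 5/19
  4 → 5: 5/5
  5 → 6: 5/11
  6 → 7: 5/5
  7 → 9: 5/9
  9 → 10: 5/20
  10 → 11: 5/6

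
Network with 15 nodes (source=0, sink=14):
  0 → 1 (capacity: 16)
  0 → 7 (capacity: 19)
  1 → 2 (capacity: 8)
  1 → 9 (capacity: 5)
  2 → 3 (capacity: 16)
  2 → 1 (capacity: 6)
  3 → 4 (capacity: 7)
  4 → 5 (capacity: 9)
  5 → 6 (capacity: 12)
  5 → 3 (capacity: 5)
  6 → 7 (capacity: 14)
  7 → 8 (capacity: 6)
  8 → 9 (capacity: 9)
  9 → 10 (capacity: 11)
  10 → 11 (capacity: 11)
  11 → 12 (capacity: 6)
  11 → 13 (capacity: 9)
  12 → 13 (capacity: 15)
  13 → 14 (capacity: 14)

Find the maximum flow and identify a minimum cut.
Max flow = 11, Min cut edges: (10,11)

Maximum flow: 11
Minimum cut: (10,11)
Partition: S = [0, 1, 2, 3, 4, 5, 6, 7, 8, 9, 10], T = [11, 12, 13, 14]

Max-flow min-cut theorem verified: both equal 11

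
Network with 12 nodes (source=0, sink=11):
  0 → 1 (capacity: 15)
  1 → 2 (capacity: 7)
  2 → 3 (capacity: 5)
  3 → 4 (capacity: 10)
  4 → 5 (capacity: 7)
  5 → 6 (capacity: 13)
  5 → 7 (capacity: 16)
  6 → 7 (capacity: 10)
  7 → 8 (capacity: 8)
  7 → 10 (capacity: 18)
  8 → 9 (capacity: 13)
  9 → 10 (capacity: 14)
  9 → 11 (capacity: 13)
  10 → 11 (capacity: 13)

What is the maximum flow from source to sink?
Maximum flow = 5

Max flow: 5

Flow assignment:
  0 → 1: 5/15
  1 → 2: 5/7
  2 → 3: 5/5
  3 → 4: 5/10
  4 → 5: 5/7
  5 → 7: 5/16
  7 → 10: 5/18
  10 → 11: 5/13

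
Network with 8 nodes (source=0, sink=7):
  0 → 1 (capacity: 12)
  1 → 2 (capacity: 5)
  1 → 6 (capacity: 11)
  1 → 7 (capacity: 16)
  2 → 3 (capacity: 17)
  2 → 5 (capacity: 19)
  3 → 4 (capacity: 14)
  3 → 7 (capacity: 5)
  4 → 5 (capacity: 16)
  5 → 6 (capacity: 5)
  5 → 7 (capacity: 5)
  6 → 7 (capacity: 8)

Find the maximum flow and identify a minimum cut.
Max flow = 12, Min cut edges: (0,1)

Maximum flow: 12
Minimum cut: (0,1)
Partition: S = [0], T = [1, 2, 3, 4, 5, 6, 7]

Max-flow min-cut theorem verified: both equal 12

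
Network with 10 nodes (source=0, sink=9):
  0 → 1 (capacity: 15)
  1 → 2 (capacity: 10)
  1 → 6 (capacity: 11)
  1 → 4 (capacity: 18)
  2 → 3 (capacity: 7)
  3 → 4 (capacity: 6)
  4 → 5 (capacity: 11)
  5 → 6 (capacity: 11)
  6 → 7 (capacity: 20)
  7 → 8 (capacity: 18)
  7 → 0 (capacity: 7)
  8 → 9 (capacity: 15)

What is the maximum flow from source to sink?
Maximum flow = 15

Max flow: 15

Flow assignment:
  0 → 1: 15/15
  1 → 6: 11/11
  1 → 4: 4/18
  4 → 5: 4/11
  5 → 6: 4/11
  6 → 7: 15/20
  7 → 8: 15/18
  8 → 9: 15/15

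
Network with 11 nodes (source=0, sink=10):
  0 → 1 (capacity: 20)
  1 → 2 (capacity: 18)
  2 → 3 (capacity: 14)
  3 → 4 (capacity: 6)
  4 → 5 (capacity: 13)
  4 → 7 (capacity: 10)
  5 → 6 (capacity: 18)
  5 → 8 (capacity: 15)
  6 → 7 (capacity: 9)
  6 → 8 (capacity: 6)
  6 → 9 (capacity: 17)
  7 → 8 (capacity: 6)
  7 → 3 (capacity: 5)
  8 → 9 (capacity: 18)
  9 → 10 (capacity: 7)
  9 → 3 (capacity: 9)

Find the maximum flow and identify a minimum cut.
Max flow = 6, Min cut edges: (3,4)

Maximum flow: 6
Minimum cut: (3,4)
Partition: S = [0, 1, 2, 3], T = [4, 5, 6, 7, 8, 9, 10]

Max-flow min-cut theorem verified: both equal 6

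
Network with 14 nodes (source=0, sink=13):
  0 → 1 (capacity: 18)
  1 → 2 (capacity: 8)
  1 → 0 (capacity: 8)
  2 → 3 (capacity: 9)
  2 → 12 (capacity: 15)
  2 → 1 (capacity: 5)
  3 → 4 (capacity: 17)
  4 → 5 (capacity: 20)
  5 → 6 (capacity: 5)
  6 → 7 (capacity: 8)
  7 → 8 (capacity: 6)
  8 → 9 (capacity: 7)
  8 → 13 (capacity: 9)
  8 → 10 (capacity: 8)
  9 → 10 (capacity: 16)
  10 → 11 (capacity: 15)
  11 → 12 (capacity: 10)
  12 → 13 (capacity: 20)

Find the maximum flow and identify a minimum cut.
Max flow = 8, Min cut edges: (1,2)

Maximum flow: 8
Minimum cut: (1,2)
Partition: S = [0, 1], T = [2, 3, 4, 5, 6, 7, 8, 9, 10, 11, 12, 13]

Max-flow min-cut theorem verified: both equal 8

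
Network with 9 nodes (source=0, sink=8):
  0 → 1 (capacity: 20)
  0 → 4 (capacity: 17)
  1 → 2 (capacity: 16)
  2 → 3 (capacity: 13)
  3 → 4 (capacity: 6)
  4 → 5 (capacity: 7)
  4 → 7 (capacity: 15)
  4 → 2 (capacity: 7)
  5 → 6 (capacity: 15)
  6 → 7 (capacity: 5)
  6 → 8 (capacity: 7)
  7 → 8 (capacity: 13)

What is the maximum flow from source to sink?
Maximum flow = 20

Max flow: 20

Flow assignment:
  0 → 1: 6/20
  0 → 4: 14/17
  1 → 2: 6/16
  2 → 3: 6/13
  3 → 4: 6/6
  4 → 5: 7/7
  4 → 7: 13/15
  5 → 6: 7/15
  6 → 8: 7/7
  7 → 8: 13/13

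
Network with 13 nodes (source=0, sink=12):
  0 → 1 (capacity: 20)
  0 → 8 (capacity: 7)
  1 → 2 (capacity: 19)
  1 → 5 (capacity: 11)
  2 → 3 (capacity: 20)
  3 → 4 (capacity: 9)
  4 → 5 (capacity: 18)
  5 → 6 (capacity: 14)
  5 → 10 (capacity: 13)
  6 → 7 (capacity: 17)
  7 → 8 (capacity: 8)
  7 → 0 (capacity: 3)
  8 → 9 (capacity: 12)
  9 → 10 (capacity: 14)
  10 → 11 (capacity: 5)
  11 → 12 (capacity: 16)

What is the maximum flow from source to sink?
Maximum flow = 5

Max flow: 5

Flow assignment:
  0 → 1: 8/20
  1 → 2: 8/19
  2 → 3: 8/20
  3 → 4: 8/9
  4 → 5: 8/18
  5 → 6: 3/14
  5 → 10: 5/13
  6 → 7: 3/17
  7 → 0: 3/3
  10 → 11: 5/5
  11 → 12: 5/16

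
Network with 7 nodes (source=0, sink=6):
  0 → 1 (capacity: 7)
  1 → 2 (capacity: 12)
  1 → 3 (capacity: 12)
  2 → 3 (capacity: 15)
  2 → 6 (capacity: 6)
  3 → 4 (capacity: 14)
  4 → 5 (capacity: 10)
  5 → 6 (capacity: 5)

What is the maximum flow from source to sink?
Maximum flow = 7

Max flow: 7

Flow assignment:
  0 → 1: 7/7
  1 → 2: 7/12
  2 → 3: 1/15
  2 → 6: 6/6
  3 → 4: 1/14
  4 → 5: 1/10
  5 → 6: 1/5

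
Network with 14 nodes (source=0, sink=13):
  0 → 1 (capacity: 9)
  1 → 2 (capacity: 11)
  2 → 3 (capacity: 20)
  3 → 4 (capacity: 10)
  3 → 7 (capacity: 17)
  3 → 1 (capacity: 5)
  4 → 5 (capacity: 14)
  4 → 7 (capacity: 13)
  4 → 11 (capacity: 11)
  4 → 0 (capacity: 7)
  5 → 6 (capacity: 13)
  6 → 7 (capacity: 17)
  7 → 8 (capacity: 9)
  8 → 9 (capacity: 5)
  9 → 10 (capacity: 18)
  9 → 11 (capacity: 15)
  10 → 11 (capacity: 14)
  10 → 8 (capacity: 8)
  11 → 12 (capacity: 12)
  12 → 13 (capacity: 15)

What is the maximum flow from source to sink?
Maximum flow = 9

Max flow: 9

Flow assignment:
  0 → 1: 9/9
  1 → 2: 9/11
  2 → 3: 9/20
  3 → 4: 9/10
  4 → 11: 9/11
  11 → 12: 9/12
  12 → 13: 9/15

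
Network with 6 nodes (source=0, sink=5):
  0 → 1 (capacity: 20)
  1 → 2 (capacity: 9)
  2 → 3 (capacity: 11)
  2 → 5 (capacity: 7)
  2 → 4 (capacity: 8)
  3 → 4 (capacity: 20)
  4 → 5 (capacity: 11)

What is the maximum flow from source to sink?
Maximum flow = 9

Max flow: 9

Flow assignment:
  0 → 1: 9/20
  1 → 2: 9/9
  2 → 5: 7/7
  2 → 4: 2/8
  4 → 5: 2/11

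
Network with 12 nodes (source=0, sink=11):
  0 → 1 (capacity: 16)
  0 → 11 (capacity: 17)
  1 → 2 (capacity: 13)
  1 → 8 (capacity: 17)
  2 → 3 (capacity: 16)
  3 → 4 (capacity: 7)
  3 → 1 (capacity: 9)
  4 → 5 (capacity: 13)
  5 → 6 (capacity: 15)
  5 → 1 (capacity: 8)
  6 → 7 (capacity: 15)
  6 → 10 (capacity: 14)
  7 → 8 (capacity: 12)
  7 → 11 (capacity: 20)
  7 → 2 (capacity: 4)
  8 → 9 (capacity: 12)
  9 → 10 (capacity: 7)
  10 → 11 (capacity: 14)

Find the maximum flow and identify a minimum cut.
Max flow = 31, Min cut edges: (0,11), (3,4), (9,10)

Maximum flow: 31
Minimum cut: (0,11), (3,4), (9,10)
Partition: S = [0, 1, 2, 3, 8, 9], T = [4, 5, 6, 7, 10, 11]

Max-flow min-cut theorem verified: both equal 31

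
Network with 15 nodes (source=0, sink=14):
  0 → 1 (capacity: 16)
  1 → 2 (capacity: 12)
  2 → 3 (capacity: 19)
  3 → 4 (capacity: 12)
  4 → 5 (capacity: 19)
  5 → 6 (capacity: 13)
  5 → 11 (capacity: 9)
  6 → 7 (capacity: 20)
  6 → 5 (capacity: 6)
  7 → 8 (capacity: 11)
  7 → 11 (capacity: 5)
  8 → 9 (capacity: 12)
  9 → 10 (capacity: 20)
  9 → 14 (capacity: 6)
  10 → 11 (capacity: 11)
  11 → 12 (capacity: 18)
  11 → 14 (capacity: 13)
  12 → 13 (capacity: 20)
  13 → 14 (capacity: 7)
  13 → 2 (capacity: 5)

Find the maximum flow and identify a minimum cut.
Max flow = 12, Min cut edges: (3,4)

Maximum flow: 12
Minimum cut: (3,4)
Partition: S = [0, 1, 2, 3], T = [4, 5, 6, 7, 8, 9, 10, 11, 12, 13, 14]

Max-flow min-cut theorem verified: both equal 12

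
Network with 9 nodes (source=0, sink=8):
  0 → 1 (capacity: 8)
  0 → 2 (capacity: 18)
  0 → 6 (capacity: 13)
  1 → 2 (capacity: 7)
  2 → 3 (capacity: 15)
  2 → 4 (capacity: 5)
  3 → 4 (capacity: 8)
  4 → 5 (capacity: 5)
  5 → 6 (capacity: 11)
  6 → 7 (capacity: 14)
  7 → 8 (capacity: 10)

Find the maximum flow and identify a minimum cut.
Max flow = 10, Min cut edges: (7,8)

Maximum flow: 10
Minimum cut: (7,8)
Partition: S = [0, 1, 2, 3, 4, 5, 6, 7], T = [8]

Max-flow min-cut theorem verified: both equal 10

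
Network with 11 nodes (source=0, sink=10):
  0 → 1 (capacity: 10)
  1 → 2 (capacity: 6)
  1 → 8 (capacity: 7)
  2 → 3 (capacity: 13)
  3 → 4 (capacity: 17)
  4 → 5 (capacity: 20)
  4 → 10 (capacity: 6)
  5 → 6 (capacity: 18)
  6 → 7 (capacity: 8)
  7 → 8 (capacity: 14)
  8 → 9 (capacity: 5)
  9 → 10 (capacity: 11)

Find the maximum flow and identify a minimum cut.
Max flow = 10, Min cut edges: (0,1)

Maximum flow: 10
Minimum cut: (0,1)
Partition: S = [0], T = [1, 2, 3, 4, 5, 6, 7, 8, 9, 10]

Max-flow min-cut theorem verified: both equal 10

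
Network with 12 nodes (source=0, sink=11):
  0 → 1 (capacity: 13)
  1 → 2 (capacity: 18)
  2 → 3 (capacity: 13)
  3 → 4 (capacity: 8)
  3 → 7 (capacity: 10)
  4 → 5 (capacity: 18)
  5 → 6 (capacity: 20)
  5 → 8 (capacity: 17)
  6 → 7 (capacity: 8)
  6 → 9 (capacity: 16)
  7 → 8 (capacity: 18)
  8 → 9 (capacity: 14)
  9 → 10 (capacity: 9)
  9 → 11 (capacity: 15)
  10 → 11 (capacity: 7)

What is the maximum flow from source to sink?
Maximum flow = 13

Max flow: 13

Flow assignment:
  0 → 1: 13/13
  1 → 2: 13/18
  2 → 3: 13/13
  3 → 4: 3/8
  3 → 7: 10/10
  4 → 5: 3/18
  5 → 6: 3/20
  6 → 9: 3/16
  7 → 8: 10/18
  8 → 9: 10/14
  9 → 11: 13/15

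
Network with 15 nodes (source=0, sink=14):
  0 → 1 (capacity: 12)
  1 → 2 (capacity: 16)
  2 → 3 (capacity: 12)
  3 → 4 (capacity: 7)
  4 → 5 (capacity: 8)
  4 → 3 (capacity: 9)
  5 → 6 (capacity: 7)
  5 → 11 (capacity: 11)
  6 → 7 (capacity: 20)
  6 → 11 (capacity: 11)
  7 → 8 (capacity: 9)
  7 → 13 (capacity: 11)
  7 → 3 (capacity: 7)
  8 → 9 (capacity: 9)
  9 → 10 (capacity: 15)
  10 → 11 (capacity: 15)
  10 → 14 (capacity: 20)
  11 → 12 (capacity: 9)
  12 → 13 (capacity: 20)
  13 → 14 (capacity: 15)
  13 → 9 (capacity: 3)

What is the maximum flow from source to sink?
Maximum flow = 7

Max flow: 7

Flow assignment:
  0 → 1: 7/12
  1 → 2: 7/16
  2 → 3: 7/12
  3 → 4: 7/7
  4 → 5: 7/8
  5 → 6: 7/7
  6 → 7: 7/20
  7 → 13: 7/11
  13 → 14: 7/15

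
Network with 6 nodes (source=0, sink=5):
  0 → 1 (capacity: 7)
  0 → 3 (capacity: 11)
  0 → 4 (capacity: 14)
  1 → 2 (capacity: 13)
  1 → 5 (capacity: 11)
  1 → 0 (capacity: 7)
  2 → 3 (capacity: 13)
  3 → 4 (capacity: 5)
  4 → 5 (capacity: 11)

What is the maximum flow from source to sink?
Maximum flow = 18

Max flow: 18

Flow assignment:
  0 → 1: 7/7
  0 → 3: 5/11
  0 → 4: 6/14
  1 → 5: 7/11
  3 → 4: 5/5
  4 → 5: 11/11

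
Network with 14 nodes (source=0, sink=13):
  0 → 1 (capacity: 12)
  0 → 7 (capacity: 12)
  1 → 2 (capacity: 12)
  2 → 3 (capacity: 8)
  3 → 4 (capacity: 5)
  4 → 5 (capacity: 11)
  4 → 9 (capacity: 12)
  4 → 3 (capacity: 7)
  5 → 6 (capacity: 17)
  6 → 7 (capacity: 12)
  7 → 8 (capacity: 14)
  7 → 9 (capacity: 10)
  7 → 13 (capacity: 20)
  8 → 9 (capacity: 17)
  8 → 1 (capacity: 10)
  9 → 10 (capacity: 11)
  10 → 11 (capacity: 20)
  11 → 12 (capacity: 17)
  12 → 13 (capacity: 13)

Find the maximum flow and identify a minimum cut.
Max flow = 17, Min cut edges: (0,7), (3,4)

Maximum flow: 17
Minimum cut: (0,7), (3,4)
Partition: S = [0, 1, 2, 3], T = [4, 5, 6, 7, 8, 9, 10, 11, 12, 13]

Max-flow min-cut theorem verified: both equal 17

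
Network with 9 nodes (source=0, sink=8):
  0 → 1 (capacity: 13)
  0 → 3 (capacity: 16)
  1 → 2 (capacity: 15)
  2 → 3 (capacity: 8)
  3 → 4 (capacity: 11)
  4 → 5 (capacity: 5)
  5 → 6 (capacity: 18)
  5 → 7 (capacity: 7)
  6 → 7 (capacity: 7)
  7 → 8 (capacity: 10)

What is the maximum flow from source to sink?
Maximum flow = 5

Max flow: 5

Flow assignment:
  0 → 1: 5/13
  1 → 2: 5/15
  2 → 3: 5/8
  3 → 4: 5/11
  4 → 5: 5/5
  5 → 7: 5/7
  7 → 8: 5/10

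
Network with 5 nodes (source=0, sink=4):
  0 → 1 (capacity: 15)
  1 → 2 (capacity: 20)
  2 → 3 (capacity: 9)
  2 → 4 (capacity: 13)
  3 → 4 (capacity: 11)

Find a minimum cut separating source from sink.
Min cut value = 15, edges: (0,1)

Min cut value: 15
Partition: S = [0], T = [1, 2, 3, 4]
Cut edges: (0,1)

By max-flow min-cut theorem, max flow = min cut = 15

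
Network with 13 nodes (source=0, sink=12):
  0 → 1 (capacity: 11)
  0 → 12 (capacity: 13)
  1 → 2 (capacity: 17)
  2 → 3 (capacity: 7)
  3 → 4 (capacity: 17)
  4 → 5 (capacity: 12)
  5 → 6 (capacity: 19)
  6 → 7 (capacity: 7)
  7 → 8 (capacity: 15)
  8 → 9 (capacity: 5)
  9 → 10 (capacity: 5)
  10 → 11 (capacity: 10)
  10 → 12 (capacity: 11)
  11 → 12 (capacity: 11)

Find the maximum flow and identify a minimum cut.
Max flow = 18, Min cut edges: (0,12), (9,10)

Maximum flow: 18
Minimum cut: (0,12), (9,10)
Partition: S = [0, 1, 2, 3, 4, 5, 6, 7, 8, 9], T = [10, 11, 12]

Max-flow min-cut theorem verified: both equal 18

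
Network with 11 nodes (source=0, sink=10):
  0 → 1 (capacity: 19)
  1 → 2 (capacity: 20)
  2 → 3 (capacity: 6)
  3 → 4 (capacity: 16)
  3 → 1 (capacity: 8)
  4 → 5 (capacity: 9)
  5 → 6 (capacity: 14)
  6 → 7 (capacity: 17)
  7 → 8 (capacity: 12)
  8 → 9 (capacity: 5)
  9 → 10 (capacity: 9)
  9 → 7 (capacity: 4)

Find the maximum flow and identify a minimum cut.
Max flow = 5, Min cut edges: (8,9)

Maximum flow: 5
Minimum cut: (8,9)
Partition: S = [0, 1, 2, 3, 4, 5, 6, 7, 8], T = [9, 10]

Max-flow min-cut theorem verified: both equal 5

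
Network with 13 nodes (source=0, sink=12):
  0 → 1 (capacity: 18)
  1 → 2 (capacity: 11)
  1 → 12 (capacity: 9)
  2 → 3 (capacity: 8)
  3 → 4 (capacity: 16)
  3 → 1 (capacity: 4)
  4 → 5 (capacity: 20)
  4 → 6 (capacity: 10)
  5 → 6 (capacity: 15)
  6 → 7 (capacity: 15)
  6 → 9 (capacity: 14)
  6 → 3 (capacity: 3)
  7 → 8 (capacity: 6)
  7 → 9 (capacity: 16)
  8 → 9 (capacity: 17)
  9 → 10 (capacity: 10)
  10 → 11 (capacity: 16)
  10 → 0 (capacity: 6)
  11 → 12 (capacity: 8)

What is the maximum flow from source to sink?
Maximum flow = 17

Max flow: 17

Flow assignment:
  0 → 1: 17/18
  1 → 2: 8/11
  1 → 12: 9/9
  2 → 3: 8/8
  3 → 4: 8/16
  4 → 6: 8/10
  6 → 9: 8/14
  9 → 10: 8/10
  10 → 11: 8/16
  11 → 12: 8/8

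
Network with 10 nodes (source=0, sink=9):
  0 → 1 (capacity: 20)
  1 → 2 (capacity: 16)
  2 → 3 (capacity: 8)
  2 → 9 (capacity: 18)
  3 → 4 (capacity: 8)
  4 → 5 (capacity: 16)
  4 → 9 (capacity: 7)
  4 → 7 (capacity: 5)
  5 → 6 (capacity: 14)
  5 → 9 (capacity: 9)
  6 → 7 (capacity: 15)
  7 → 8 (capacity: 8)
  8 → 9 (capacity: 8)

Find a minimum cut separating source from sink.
Min cut value = 16, edges: (1,2)

Min cut value: 16
Partition: S = [0, 1], T = [2, 3, 4, 5, 6, 7, 8, 9]
Cut edges: (1,2)

By max-flow min-cut theorem, max flow = min cut = 16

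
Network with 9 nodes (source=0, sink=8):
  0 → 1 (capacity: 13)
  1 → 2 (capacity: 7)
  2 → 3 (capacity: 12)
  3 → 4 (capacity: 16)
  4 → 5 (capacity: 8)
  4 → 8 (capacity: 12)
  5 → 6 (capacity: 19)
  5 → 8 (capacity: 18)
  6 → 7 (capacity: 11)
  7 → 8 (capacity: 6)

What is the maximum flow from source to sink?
Maximum flow = 7

Max flow: 7

Flow assignment:
  0 → 1: 7/13
  1 → 2: 7/7
  2 → 3: 7/12
  3 → 4: 7/16
  4 → 8: 7/12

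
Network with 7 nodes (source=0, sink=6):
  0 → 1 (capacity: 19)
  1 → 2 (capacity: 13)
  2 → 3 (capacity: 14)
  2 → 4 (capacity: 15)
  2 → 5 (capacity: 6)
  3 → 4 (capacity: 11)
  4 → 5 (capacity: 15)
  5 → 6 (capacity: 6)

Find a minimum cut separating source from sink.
Min cut value = 6, edges: (5,6)

Min cut value: 6
Partition: S = [0, 1, 2, 3, 4, 5], T = [6]
Cut edges: (5,6)

By max-flow min-cut theorem, max flow = min cut = 6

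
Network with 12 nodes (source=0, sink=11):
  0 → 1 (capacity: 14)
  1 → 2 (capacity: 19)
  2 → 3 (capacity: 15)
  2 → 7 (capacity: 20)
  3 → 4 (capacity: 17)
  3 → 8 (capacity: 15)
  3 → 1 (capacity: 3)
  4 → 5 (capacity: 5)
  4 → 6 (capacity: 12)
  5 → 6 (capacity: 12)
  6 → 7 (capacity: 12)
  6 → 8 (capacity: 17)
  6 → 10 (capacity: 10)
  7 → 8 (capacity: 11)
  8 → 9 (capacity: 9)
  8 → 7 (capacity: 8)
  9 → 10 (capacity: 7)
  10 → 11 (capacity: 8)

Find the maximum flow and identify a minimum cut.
Max flow = 8, Min cut edges: (10,11)

Maximum flow: 8
Minimum cut: (10,11)
Partition: S = [0, 1, 2, 3, 4, 5, 6, 7, 8, 9, 10], T = [11]

Max-flow min-cut theorem verified: both equal 8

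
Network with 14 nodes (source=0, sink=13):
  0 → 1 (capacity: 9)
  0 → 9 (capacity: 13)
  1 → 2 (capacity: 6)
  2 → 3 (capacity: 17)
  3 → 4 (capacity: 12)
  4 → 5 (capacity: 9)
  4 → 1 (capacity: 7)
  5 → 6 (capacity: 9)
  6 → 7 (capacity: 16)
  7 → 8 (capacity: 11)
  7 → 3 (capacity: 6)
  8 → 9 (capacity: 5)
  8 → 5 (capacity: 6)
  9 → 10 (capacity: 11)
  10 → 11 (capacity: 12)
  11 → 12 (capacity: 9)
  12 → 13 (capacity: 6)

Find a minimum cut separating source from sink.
Min cut value = 6, edges: (12,13)

Min cut value: 6
Partition: S = [0, 1, 2, 3, 4, 5, 6, 7, 8, 9, 10, 11, 12], T = [13]
Cut edges: (12,13)

By max-flow min-cut theorem, max flow = min cut = 6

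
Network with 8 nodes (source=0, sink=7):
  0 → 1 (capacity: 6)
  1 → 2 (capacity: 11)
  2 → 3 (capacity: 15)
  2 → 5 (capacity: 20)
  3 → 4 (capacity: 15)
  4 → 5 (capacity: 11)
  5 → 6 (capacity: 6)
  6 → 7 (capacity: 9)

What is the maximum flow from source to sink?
Maximum flow = 6

Max flow: 6

Flow assignment:
  0 → 1: 6/6
  1 → 2: 6/11
  2 → 5: 6/20
  5 → 6: 6/6
  6 → 7: 6/9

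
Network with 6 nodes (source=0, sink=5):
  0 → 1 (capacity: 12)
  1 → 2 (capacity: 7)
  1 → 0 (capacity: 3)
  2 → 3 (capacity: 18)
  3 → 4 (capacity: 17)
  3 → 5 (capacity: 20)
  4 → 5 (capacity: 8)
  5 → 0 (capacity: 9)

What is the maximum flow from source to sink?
Maximum flow = 7

Max flow: 7

Flow assignment:
  0 → 1: 7/12
  1 → 2: 7/7
  2 → 3: 7/18
  3 → 5: 7/20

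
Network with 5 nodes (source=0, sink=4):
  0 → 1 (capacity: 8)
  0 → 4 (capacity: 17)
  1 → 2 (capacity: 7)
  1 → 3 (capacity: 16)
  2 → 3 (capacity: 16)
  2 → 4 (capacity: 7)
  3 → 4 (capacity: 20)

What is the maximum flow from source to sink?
Maximum flow = 25

Max flow: 25

Flow assignment:
  0 → 1: 8/8
  0 → 4: 17/17
  1 → 2: 7/7
  1 → 3: 1/16
  2 → 4: 7/7
  3 → 4: 1/20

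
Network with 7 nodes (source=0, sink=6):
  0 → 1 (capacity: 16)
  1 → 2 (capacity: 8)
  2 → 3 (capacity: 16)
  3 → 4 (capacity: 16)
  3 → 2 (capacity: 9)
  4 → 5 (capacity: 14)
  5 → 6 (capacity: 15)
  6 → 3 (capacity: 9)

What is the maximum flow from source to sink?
Maximum flow = 8

Max flow: 8

Flow assignment:
  0 → 1: 8/16
  1 → 2: 8/8
  2 → 3: 8/16
  3 → 4: 8/16
  4 → 5: 8/14
  5 → 6: 8/15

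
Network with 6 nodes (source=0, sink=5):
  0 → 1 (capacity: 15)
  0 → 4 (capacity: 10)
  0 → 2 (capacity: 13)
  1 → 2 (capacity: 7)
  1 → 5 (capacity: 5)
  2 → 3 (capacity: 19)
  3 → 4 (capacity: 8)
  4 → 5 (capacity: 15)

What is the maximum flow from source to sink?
Maximum flow = 20

Max flow: 20

Flow assignment:
  0 → 1: 5/15
  0 → 4: 7/10
  0 → 2: 8/13
  1 → 5: 5/5
  2 → 3: 8/19
  3 → 4: 8/8
  4 → 5: 15/15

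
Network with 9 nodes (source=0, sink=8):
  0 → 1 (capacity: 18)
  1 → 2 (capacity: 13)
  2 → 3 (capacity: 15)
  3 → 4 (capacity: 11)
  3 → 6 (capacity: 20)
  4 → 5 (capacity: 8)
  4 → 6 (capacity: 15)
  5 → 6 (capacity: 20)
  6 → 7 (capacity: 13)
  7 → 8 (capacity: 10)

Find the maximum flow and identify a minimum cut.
Max flow = 10, Min cut edges: (7,8)

Maximum flow: 10
Minimum cut: (7,8)
Partition: S = [0, 1, 2, 3, 4, 5, 6, 7], T = [8]

Max-flow min-cut theorem verified: both equal 10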